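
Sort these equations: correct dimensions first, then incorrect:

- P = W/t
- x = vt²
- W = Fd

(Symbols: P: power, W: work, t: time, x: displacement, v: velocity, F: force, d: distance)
Dimensionally correct: P = W/t, W = Fd
Dimensionally incorrect: x = vt²
Ordered (correct first, then incorrect): P = W/t, W = Fd, x = vt²

- P = W/t: LHS [L^2 M T^-3], RHS [L^2 M T^-3] → correct ✓
- x = vt²: LHS [L], RHS [L T] → incorrect ✗
- W = Fd: LHS [L^2 M T^-2], RHS [L^2 M T^-2] → correct ✓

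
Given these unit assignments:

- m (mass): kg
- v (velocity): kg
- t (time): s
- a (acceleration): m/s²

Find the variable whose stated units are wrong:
v

The variable v (velocity) should have units m/s, not kg.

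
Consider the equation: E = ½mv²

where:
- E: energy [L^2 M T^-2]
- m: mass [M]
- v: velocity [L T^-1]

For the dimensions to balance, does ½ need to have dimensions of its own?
No

E has dimensions [L^2 M T^-2] and mv² already has dimensions [L^2 M T^-2], so the equation balances without ½ contributing any dimensions. ½ is a pure (dimensionless) number; changing or removing it would not affect dimensional consistency.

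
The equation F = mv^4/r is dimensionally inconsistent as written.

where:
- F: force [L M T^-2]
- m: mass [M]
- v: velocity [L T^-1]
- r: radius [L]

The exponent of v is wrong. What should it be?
The exponent of v should be 2: F = mv^2/r

The LHS F has dimensions [L M T^-2]; v has dimensions [L T^-1].
As written, the RHS mv^4/r (exponent 4 on v) has dimensions [L^3 M T^-4], which does not match.
With exponent 2, the RHS mv^2/r has dimensions [L M T^-2], matching the LHS.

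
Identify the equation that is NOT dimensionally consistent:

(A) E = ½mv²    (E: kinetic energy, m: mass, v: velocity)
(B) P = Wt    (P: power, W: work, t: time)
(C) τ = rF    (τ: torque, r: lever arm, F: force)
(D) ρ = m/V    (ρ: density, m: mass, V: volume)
(B) P = Wt

The equation (B) P = Wt is dimensionally incorrect.

LHS (P): [L^2 M T^-3]
RHS (Wt): [L^2 M T^-1] ✗

The dimensions do not match. The other three equations balance.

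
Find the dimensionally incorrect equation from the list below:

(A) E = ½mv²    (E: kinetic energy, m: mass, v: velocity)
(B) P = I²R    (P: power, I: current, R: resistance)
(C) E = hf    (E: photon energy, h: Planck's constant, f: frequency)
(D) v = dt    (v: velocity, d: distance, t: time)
(D) v = dt

The equation (D) v = dt is dimensionally incorrect.

LHS (v): [L T^-1]
RHS (dt): [L T] ✗

The dimensions do not match. The other three equations balance.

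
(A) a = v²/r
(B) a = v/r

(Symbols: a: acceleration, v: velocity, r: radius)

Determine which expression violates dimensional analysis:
(B)

(A) a = v²/r: LHS [L T^-2], RHS [L T^-2] ✓
(B) a = v/r: LHS [L T^-2], RHS [T^-1] ✗

Expression (B) a = v/r is dimensionally incorrect.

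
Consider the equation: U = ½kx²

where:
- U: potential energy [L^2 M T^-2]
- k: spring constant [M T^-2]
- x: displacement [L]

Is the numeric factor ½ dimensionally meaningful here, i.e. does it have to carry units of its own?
No

U has dimensions [L^2 M T^-2] and kx² already has dimensions [L^2 M T^-2], so the equation balances without ½ contributing any dimensions. ½ is a pure (dimensionless) number; changing or removing it would not affect dimensional consistency.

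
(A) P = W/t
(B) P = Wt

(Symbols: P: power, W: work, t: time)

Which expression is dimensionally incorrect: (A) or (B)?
(B)

(A) P = W/t: LHS [L^2 M T^-3], RHS [L^2 M T^-3] ✓
(B) P = Wt: LHS [L^2 M T^-3], RHS [L^2 M T^-1] ✗

Expression (B) P = Wt is dimensionally incorrect.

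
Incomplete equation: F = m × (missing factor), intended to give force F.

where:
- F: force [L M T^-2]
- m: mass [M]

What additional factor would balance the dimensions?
a (acceleration), dimensions [L T^-2]

F has dimensions [L M T^-2] and m has dimensions [M].
The missing factor must have dimensions [L M T^-2] / [M] = [L T^-2], i.e. acceleration (a).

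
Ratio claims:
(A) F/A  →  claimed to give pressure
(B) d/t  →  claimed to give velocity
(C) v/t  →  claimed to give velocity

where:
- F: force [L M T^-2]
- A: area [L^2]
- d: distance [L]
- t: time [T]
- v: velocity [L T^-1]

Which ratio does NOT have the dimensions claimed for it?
(C) v/t does not give velocity

(A) F/A: [L^-1 M T^-2] = pressure [L^-1 M T^-2] ✓
(B) d/t: [L T^-1] = velocity [L T^-1] ✓
(C) v/t: [L T^-2] ≠ velocity [L T^-1] ✗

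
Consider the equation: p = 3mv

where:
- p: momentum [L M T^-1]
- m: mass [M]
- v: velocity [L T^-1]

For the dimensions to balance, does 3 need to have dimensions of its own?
No

p has dimensions [L M T^-1] and mv already has dimensions [L M T^-1], so the equation balances without 3 contributing any dimensions. 3 is a pure (dimensionless) number; changing or removing it would not affect dimensional consistency.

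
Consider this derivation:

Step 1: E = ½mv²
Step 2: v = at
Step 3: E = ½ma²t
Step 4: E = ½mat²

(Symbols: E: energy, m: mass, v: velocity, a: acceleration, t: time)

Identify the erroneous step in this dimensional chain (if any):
Step 3

Step 1: E = ½mv² → LHS [L^2 M T^-2], RHS [L^2 M T^-2] ✓
Step 2: v = at → LHS [L T^-1], RHS [L T^-1] ✓
Step 3: E = ½ma²t → LHS [L^2 M T^-2], RHS [L^2 M T^-3] ✗

The first dimensional inconsistency appears in step 3: E = ½ma²t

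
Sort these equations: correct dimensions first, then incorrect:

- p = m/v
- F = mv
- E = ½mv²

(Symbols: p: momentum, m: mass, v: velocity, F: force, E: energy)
Dimensionally correct: E = ½mv²
Dimensionally incorrect: p = m/v, F = mv
Ordered (correct first, then incorrect): E = ½mv², p = m/v, F = mv

- p = m/v: LHS [L M T^-1], RHS [L^-1 M T] → incorrect ✗
- F = mv: LHS [L M T^-2], RHS [L M T^-1] → incorrect ✗
- E = ½mv²: LHS [L^2 M T^-2], RHS [L^2 M T^-2] → correct ✓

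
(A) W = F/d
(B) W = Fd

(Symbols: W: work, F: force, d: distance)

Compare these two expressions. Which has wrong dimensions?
(A)

(A) W = F/d: LHS [L^2 M T^-2], RHS [M T^-2] ✗
(B) W = Fd: LHS [L^2 M T^-2], RHS [L^2 M T^-2] ✓

Expression (A) W = F/d is dimensionally incorrect.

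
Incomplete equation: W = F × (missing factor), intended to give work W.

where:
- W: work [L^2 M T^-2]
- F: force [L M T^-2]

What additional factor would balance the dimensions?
d (distance), dimensions [L]

W has dimensions [L^2 M T^-2] and F has dimensions [L M T^-2].
The missing factor must have dimensions [L^2 M T^-2] / [L M T^-2] = [L], i.e. distance (d).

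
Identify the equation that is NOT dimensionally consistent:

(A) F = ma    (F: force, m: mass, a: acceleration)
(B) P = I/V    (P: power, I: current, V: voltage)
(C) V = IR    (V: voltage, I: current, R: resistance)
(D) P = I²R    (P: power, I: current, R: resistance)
(B) P = I/V

The equation (B) P = I/V is dimensionally incorrect.

LHS (P): [L^2 M T^-3]
RHS (I/V): [I^2 L^-2 M^-1 T^3] ✗

The dimensions do not match. The other three equations balance.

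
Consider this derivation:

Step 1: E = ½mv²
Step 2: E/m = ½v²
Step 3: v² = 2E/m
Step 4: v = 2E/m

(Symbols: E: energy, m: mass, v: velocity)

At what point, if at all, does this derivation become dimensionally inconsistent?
Step 4

Step 1: E = ½mv² → LHS [L^2 M T^-2], RHS [L^2 M T^-2] ✓
Step 2: E/m = ½v² → LHS [L^2 T^-2], RHS [L^2 T^-2] ✓
Step 3: v² = 2E/m → LHS [L^2 T^-2], RHS [L^2 T^-2] ✓
Step 4: v = 2E/m → LHS [L T^-1], RHS [L^2 T^-2] ✗

The first dimensional inconsistency appears in step 4: v = 2E/m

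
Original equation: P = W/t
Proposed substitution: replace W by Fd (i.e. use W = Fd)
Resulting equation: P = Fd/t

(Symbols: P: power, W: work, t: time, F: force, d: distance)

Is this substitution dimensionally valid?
Yes

[W] = [L^2 M T^-2] and [Fd] = [L^2 M T^-2]. These match, so the substitution replaces a quantity by one of the same dimensions and the result P = Fd/t has LHS [L^2 M T^-3] vs RHS [L^2 M T^-3] — still consistent.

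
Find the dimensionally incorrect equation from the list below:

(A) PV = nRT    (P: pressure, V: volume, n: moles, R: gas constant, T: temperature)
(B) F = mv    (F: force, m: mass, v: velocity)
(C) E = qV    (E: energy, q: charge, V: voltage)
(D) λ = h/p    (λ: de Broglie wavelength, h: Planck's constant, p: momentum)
(B) F = mv

The equation (B) F = mv is dimensionally incorrect.

LHS (F): [L M T^-2]
RHS (mv): [L M T^-1] ✗

The dimensions do not match. The other three equations balance.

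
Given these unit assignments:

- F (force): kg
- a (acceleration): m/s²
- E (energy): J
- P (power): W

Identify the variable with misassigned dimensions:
F

The variable F (force) should have units N, not kg.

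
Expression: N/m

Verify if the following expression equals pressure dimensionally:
No

The expression N/m has dimensions [M T^-2], but pressure has dimensions [L^-1 M T^-2].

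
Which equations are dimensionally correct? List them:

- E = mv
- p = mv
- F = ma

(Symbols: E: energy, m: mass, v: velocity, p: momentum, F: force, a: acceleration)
Dimensionally correct: p = mv, F = ma
Dimensionally incorrect: E = mv
Ordered (correct first, then incorrect): p = mv, F = ma, E = mv

- E = mv: LHS [L^2 M T^-2], RHS [L M T^-1] → incorrect ✗
- p = mv: LHS [L M T^-1], RHS [L M T^-1] → correct ✓
- F = ma: LHS [L M T^-2], RHS [L M T^-2] → correct ✓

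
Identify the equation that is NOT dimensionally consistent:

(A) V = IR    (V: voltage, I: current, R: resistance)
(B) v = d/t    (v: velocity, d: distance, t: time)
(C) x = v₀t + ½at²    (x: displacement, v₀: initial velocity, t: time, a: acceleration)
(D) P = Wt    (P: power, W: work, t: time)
(D) P = Wt

The equation (D) P = Wt is dimensionally incorrect.

LHS (P): [L^2 M T^-3]
RHS (Wt): [L^2 M T^-1] ✗

The dimensions do not match. The other three equations balance.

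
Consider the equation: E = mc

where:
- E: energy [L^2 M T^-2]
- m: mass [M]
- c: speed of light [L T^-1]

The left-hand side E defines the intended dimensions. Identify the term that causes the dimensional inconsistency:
The right-hand side term mc

E has dimensions [L^2 M T^-2], but mc has dimensions [L M T^-1], so the term mc is dimensionally wrong for E.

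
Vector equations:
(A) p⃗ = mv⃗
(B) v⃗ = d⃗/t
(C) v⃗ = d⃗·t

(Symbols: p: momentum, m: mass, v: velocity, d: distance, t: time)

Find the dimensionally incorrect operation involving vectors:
(C) v⃗ = d⃗·t

(A) p⃗ = mv⃗: LHS [L M T^-1], RHS [L M T^-1] ✓ — mass (scalar) times velocity (vector)
(B) v⃗ = d⃗/t: LHS [L T^-1], RHS [L T^-1] ✓ — displacement (vector) divided by time (scalar)
(C) v⃗ = d⃗·t: LHS [L T^-1], RHS [L T] ✗ — velocity is displacement per time; should be d⃗/t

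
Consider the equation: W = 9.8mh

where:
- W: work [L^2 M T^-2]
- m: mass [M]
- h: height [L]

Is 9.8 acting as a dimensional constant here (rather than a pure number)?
Yes

W has dimensions [L^2 M T^-2], while mh alone has dimensions [L M]. For the equation to balance, the factor 9.8 must carry dimensions [L T^-2] — it is a dimensional constant (a numerical value of a physical quantity with its units suppressed), not a pure number.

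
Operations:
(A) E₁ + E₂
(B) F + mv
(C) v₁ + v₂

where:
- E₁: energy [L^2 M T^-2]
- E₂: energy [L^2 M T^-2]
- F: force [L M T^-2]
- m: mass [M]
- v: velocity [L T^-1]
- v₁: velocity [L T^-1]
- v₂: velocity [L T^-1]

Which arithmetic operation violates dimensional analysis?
(B) F + mv

(A) E₁ + E₂: E₁ [L^2 M T^-2] and E₂ [L^2 M T^-2] — same dimensions ✓
(B) F + mv: F [L M T^-2] and mv [L M T^-1] — different dimensions cannot be added/subtracted ✗
(C) v₁ + v₂: v₁ [L T^-1] and v₂ [L T^-1] — same dimensions ✓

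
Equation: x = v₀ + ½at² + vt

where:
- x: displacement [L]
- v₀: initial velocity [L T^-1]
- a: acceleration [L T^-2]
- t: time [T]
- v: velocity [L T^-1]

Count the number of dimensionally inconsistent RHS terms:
1

LHS x: [L]
- v₀: [L T^-1] ✗
- ½at²: [L] ✓
- vt: [L] ✓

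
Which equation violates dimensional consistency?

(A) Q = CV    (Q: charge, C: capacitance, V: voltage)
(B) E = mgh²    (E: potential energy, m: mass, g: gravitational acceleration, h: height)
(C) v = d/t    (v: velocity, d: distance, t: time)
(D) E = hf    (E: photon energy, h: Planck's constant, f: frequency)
(B) E = mgh²

The equation (B) E = mgh² is dimensionally incorrect.

LHS (E): [L^2 M T^-2]
RHS (mgh²): [L^3 M T^-2] ✗

The dimensions do not match. The other three equations balance.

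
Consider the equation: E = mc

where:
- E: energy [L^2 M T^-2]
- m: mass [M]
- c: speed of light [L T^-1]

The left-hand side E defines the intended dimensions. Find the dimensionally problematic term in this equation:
The right-hand side term mc

E has dimensions [L^2 M T^-2], but mc has dimensions [L M T^-1], so the term mc is dimensionally wrong for E.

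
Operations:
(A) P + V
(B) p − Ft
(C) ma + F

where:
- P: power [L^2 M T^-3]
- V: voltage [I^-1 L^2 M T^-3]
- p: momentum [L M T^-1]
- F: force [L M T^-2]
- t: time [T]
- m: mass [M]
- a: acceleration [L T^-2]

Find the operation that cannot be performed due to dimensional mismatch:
(A) P + V

(A) P + V: P [L^2 M T^-3] and V [I^-1 L^2 M T^-3] — different dimensions cannot be added/subtracted ✗
(B) p − Ft: p [L M T^-1] and Ft [L M T^-1] — same dimensions ✓
(C) ma + F: ma [L M T^-2] and F [L M T^-2] — same dimensions ✓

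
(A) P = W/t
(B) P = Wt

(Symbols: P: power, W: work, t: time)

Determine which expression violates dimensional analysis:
(B)

(A) P = W/t: LHS [L^2 M T^-3], RHS [L^2 M T^-3] ✓
(B) P = Wt: LHS [L^2 M T^-3], RHS [L^2 M T^-1] ✗

Expression (B) P = Wt is dimensionally incorrect.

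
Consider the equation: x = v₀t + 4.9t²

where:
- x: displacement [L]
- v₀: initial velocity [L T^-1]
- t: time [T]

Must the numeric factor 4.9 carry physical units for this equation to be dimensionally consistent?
Yes

x has dimensions [L], while t² alone has dimensions [T^2]. For the equation to balance, the factor 4.9 must carry dimensions [L T^-2] — it is a dimensional constant (a numerical value of a physical quantity with its units suppressed), not a pure number.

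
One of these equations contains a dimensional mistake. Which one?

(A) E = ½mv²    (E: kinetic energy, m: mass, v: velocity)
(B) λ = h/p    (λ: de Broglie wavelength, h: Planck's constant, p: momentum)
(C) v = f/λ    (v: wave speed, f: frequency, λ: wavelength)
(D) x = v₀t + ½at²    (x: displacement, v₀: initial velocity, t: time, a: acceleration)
(C) v = f/λ

The equation (C) v = f/λ is dimensionally incorrect.

LHS (v): [L T^-1]
RHS (f/λ): [L^-1 T^-1] ✗

The dimensions do not match. The other three equations balance.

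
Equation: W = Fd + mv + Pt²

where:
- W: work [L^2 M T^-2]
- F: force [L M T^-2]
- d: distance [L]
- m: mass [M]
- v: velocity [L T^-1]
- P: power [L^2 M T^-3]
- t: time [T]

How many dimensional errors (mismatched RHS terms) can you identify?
2

LHS W: [L^2 M T^-2]
- Fd: [L^2 M T^-2] ✓
- mv: [L M T^-1] ✗
- Pt²: [L^2 M T^-1] ✗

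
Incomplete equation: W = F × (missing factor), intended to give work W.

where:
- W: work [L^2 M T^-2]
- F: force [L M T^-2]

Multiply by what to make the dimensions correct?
d (distance), dimensions [L]

W has dimensions [L^2 M T^-2] and F has dimensions [L M T^-2].
The missing factor must have dimensions [L^2 M T^-2] / [L M T^-2] = [L], i.e. distance (d).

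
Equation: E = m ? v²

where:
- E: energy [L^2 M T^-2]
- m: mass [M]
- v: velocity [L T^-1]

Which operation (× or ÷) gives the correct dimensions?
multiplication (×): E = m × v²

E [L^2 M T^-2]; m [M]; v² [L^2 T^-2].
m × v² → [L^2 M T^-2] ✓
m ÷ v² → [L^-2 M T^2] ✗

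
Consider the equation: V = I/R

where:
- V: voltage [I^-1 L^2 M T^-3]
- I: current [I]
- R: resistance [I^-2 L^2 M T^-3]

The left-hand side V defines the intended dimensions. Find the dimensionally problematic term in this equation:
The right-hand side term I/R

V has dimensions [I^-1 L^2 M T^-3], but I/R has dimensions [I^3 L^-2 M^-1 T^3], so the term I/R is dimensionally wrong for V.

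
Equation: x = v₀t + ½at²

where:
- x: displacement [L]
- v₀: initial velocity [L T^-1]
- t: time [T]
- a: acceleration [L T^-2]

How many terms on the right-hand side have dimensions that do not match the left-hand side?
0

LHS x: [L]
- v₀t: [L] ✓
- ½at²: [L] ✓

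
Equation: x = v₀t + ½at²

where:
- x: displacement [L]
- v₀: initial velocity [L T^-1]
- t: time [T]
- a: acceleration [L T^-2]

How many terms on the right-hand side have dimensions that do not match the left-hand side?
0

LHS x: [L]
- v₀t: [L] ✓
- ½at²: [L] ✓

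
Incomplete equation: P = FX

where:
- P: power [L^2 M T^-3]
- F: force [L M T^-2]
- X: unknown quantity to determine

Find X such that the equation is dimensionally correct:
X = v (velocity), dimensions [L T^-1]

P has dimensions [L^2 M T^-3]; the rest of the RHS (F) has dimensions [L M T^-2].
So X must have dimensions [L T^-1] — X = v (velocity).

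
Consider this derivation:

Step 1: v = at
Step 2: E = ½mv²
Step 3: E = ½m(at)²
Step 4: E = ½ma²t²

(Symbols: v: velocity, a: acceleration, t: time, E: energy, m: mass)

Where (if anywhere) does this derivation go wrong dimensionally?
No step introduces an error — all steps are dimensionally consistent.

Step 1: v = at → LHS [L T^-1], RHS [L T^-1] ✓
Step 2: E = ½mv² → LHS [L^2 M T^-2], RHS [L^2 M T^-2] ✓
Step 3: E = ½m(at)² → LHS [L^2 M T^-2], RHS [L^2 M T^-2] ✓
Step 4: E = ½ma²t² → LHS [L^2 M T^-2], RHS [L^2 M T^-2] ✓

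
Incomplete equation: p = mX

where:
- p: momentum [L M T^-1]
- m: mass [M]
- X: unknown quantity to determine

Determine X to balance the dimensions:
X = v (velocity), dimensions [L T^-1]

p has dimensions [L M T^-1]; the rest of the RHS (m) has dimensions [M].
So X must have dimensions [L T^-1] — X = v (velocity).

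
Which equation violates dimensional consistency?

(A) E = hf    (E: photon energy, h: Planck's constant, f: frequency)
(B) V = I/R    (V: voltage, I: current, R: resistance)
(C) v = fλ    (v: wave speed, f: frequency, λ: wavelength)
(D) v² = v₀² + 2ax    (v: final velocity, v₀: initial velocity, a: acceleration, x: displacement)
(B) V = I/R

The equation (B) V = I/R is dimensionally incorrect.

LHS (V): [I^-1 L^2 M T^-3]
RHS (I/R): [I^3 L^-2 M^-1 T^3] ✗

The dimensions do not match. The other three equations balance.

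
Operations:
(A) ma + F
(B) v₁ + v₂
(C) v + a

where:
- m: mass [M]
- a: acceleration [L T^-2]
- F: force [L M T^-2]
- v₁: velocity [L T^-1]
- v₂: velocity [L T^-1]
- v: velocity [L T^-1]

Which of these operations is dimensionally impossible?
(C) v + a

(A) ma + F: ma [L M T^-2] and F [L M T^-2] — same dimensions ✓
(B) v₁ + v₂: v₁ [L T^-1] and v₂ [L T^-1] — same dimensions ✓
(C) v + a: v [L T^-1] and a [L T^-2] — different dimensions cannot be added/subtracted ✗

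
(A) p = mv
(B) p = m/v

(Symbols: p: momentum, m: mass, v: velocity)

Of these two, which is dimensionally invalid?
(B)

(A) p = mv: LHS [L M T^-1], RHS [L M T^-1] ✓
(B) p = m/v: LHS [L M T^-1], RHS [L^-1 M T] ✗

Expression (B) p = m/v is dimensionally incorrect.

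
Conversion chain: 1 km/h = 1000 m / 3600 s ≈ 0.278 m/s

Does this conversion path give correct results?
The chain is correct (no errors).

Correct: 1 km = 1000 m, 1 h = 3600 s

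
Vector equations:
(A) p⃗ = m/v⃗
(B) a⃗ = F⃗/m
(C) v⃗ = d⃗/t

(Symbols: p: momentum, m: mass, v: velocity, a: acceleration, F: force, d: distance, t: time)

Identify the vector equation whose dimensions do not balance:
(A) p⃗ = m/v⃗

(A) p⃗ = m/v⃗: LHS [L M T^-1], RHS [L^-1 M T] ✗ — momentum is mass times velocity; should be mv⃗ (and division by a vector is undefined)
(B) a⃗ = F⃗/m: LHS [L T^-2], RHS [L T^-2] ✓ — force (vector) divided by mass (scalar)
(C) v⃗ = d⃗/t: LHS [L T^-1], RHS [L T^-1] ✓ — displacement (vector) divided by time (scalar)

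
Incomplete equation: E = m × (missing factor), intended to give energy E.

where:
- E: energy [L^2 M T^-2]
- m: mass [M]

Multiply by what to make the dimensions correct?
v² (velocity squared), dimensions [L^2 T^-2]

E has dimensions [L^2 M T^-2] and m has dimensions [M].
The missing factor must have dimensions [L^2 M T^-2] / [M] = [L^2 T^-2], i.e. velocity squared (v²).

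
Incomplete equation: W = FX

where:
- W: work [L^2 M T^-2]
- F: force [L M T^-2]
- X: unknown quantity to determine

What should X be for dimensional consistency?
X = d (distance), dimensions [L]

W has dimensions [L^2 M T^-2]; the rest of the RHS (F) has dimensions [L M T^-2].
So X must have dimensions [L] — X = d (distance).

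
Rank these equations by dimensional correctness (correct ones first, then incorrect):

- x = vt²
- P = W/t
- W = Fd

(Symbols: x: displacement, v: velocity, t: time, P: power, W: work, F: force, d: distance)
Dimensionally correct: P = W/t, W = Fd
Dimensionally incorrect: x = vt²
Ordered (correct first, then incorrect): P = W/t, W = Fd, x = vt²

- x = vt²: LHS [L], RHS [L T] → incorrect ✗
- P = W/t: LHS [L^2 M T^-3], RHS [L^2 M T^-3] → correct ✓
- W = Fd: LHS [L^2 M T^-2], RHS [L^2 M T^-2] → correct ✓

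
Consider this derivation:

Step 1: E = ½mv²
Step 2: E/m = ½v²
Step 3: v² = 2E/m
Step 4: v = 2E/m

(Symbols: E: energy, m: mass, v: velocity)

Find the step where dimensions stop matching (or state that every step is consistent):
Step 4

Step 1: E = ½mv² → LHS [L^2 M T^-2], RHS [L^2 M T^-2] ✓
Step 2: E/m = ½v² → LHS [L^2 T^-2], RHS [L^2 T^-2] ✓
Step 3: v² = 2E/m → LHS [L^2 T^-2], RHS [L^2 T^-2] ✓
Step 4: v = 2E/m → LHS [L T^-1], RHS [L^2 T^-2] ✗

The first dimensional inconsistency appears in step 4: v = 2E/m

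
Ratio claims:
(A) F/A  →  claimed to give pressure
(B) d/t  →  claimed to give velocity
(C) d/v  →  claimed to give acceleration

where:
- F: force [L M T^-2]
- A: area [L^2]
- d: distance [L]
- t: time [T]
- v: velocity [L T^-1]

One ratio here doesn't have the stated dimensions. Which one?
(C) d/v does not give acceleration

(A) F/A: [L^-1 M T^-2] = pressure [L^-1 M T^-2] ✓
(B) d/t: [L T^-1] = velocity [L T^-1] ✓
(C) d/v: [T] ≠ acceleration [L T^-2] ✗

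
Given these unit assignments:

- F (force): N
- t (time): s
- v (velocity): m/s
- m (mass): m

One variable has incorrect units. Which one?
m

The variable m (mass) should have units kg, not m.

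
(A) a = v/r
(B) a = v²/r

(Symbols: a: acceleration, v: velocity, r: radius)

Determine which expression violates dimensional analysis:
(A)

(A) a = v/r: LHS [L T^-2], RHS [T^-1] ✗
(B) a = v²/r: LHS [L T^-2], RHS [L T^-2] ✓

Expression (A) a = v/r is dimensionally incorrect.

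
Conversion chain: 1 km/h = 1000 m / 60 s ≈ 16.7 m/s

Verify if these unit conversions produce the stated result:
The chain is incorrect (it contains an error).

Incorrect: 1 h = 3600 s, not 60 s (1 km/h ≈ 0.278 m/s)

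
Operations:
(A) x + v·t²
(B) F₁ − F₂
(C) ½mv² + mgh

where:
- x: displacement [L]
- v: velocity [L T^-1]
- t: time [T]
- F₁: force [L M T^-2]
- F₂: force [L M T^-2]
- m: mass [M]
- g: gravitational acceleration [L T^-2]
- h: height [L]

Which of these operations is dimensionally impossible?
(A) x + v·t²

(A) x + v·t²: x [L] and v·t² [L T] — different dimensions cannot be added/subtracted ✗
(B) F₁ − F₂: F₁ [L M T^-2] and F₂ [L M T^-2] — same dimensions ✓
(C) ½mv² + mgh: ½mv² [L^2 M T^-2] and mgh [L^2 M T^-2] — same dimensions ✓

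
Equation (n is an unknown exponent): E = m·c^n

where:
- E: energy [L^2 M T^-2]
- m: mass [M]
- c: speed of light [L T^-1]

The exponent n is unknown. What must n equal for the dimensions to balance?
n = 2

E has dimensions [L^2 M T^-2]; c has dimensions [L T^-1].
The rest of the RHS has dimensions [M], so c^n must supply [L^2 T^-2].
With n = 2: m·c^2 has dimensions [L^2 M T^-2], matching the LHS ✓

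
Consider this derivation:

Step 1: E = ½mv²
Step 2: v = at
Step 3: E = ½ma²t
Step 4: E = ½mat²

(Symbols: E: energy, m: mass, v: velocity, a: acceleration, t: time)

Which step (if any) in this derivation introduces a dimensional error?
Step 3

Step 1: E = ½mv² → LHS [L^2 M T^-2], RHS [L^2 M T^-2] ✓
Step 2: v = at → LHS [L T^-1], RHS [L T^-1] ✓
Step 3: E = ½ma²t → LHS [L^2 M T^-2], RHS [L^2 M T^-3] ✗

The first dimensional inconsistency appears in step 3: E = ½ma²t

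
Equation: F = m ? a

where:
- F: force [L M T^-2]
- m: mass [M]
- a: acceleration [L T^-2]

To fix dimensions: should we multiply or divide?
multiplication (×): F = m × a

F [L M T^-2]; m [M]; a [L T^-2].
m × a → [L M T^-2] ✓
m ÷ a → [L^-1 M T^2] ✗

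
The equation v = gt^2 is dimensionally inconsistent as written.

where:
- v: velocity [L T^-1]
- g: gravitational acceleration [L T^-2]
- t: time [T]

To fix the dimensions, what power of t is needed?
The exponent of t should be 1: v = gt

The LHS v has dimensions [L T^-1]; t has dimensions [T].
As written, the RHS gt^2 (exponent 2 on t) has dimensions [L], which does not match.
With exponent 1, the RHS gt has dimensions [L T^-1], matching the LHS.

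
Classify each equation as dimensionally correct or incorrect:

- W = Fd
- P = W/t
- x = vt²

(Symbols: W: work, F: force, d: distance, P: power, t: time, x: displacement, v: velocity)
Dimensionally correct: W = Fd, P = W/t
Dimensionally incorrect: x = vt²
Ordered (correct first, then incorrect): W = Fd, P = W/t, x = vt²

- W = Fd: LHS [L^2 M T^-2], RHS [L^2 M T^-2] → correct ✓
- P = W/t: LHS [L^2 M T^-3], RHS [L^2 M T^-3] → correct ✓
- x = vt²: LHS [L], RHS [L T] → incorrect ✗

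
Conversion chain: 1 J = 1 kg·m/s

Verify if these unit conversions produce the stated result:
The chain is incorrect (it contains an error).

Incorrect: Joule is kg·m²/s², not kg·m/s (that is momentum)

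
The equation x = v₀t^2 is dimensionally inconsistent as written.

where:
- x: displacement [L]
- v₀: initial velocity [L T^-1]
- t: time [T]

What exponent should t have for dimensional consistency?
The exponent of t should be 1: x = v₀t

The LHS x has dimensions [L]; t has dimensions [T].
As written, the RHS v₀t^2 (exponent 2 on t) has dimensions [L T], which does not match.
With exponent 1, the RHS v₀t has dimensions [L], matching the LHS.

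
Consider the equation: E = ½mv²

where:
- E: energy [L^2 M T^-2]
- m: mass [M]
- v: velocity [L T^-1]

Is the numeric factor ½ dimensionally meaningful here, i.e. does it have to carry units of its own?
No

E has dimensions [L^2 M T^-2] and mv² already has dimensions [L^2 M T^-2], so the equation balances without ½ contributing any dimensions. ½ is a pure (dimensionless) number; changing or removing it would not affect dimensional consistency.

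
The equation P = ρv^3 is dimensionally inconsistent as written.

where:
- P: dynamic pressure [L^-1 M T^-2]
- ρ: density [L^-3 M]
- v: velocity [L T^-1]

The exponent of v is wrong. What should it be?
The exponent of v should be 2: P = ρv^2

The LHS P has dimensions [L^-1 M T^-2]; v has dimensions [L T^-1].
As written, the RHS ρv^3 (exponent 3 on v) has dimensions [M T^-3], which does not match.
With exponent 2, the RHS ρv^2 has dimensions [L^-1 M T^-2], matching the LHS.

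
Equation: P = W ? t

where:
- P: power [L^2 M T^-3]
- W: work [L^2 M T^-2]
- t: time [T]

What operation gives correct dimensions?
division (÷): P = W ÷ t

P [L^2 M T^-3]; W [L^2 M T^-2]; t [T].
W × t → [L^2 M T^-1] ✗
W ÷ t → [L^2 M T^-3] ✓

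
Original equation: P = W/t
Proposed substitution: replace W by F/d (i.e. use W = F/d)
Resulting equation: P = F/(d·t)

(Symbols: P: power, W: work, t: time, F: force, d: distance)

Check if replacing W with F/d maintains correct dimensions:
No

[W] = [L^2 M T^-2] and [F/d] = [M T^-2]. These differ, so the substitution replaces a quantity by one of different dimensions and the result P = F/(d·t) has LHS [L^2 M T^-3] vs RHS [M T^-3] — inconsistent.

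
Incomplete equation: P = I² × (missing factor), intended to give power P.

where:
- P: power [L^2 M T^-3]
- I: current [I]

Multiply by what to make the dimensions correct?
R (resistance), dimensions [I^-2 L^2 M T^-3]

P has dimensions [L^2 M T^-3] and I² has dimensions [I^2].
The missing factor must have dimensions [L^2 M T^-3] / [I^2] = [I^-2 L^2 M T^-3], i.e. resistance (R).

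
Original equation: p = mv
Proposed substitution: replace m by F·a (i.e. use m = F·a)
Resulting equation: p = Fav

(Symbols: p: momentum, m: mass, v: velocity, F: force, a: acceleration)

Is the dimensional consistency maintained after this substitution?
No

[m] = [M] and [F·a] = [L^2 M T^-4]. These differ, so the substitution replaces a quantity by one of different dimensions and the result p = Fav has LHS [L M T^-1] vs RHS [L^3 M T^-5] — inconsistent.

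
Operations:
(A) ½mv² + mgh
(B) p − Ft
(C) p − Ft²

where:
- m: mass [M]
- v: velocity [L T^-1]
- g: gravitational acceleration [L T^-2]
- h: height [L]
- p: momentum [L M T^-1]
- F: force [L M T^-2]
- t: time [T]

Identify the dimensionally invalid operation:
(C) p − Ft²

(A) ½mv² + mgh: ½mv² [L^2 M T^-2] and mgh [L^2 M T^-2] — same dimensions ✓
(B) p − Ft: p [L M T^-1] and Ft [L M T^-1] — same dimensions ✓
(C) p − Ft²: p [L M T^-1] and Ft² [L M] — different dimensions cannot be added/subtracted ✗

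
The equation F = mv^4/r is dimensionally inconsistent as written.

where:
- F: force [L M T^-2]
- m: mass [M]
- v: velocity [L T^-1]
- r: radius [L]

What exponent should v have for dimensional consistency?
The exponent of v should be 2: F = mv^2/r

The LHS F has dimensions [L M T^-2]; v has dimensions [L T^-1].
As written, the RHS mv^4/r (exponent 4 on v) has dimensions [L^3 M T^-4], which does not match.
With exponent 2, the RHS mv^2/r has dimensions [L M T^-2], matching the LHS.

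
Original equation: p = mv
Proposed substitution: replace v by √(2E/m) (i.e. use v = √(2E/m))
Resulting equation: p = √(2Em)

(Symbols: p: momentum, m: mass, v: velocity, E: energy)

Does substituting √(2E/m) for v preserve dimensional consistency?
Yes

[v] = [L T^-1] and [√(2E/m)] = [L T^-1]. These match, so the substitution replaces a quantity by one of the same dimensions and the result p = √(2Em) has LHS [L M T^-1] vs RHS [L M T^-1] — still consistent.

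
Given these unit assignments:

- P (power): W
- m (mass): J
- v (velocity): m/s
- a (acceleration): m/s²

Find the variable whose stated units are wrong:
m

The variable m (mass) should have units kg, not J.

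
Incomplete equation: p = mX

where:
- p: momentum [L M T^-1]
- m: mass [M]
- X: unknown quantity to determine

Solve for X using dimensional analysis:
X = v (velocity), dimensions [L T^-1]

p has dimensions [L M T^-1]; the rest of the RHS (m) has dimensions [M].
So X must have dimensions [L T^-1] — X = v (velocity).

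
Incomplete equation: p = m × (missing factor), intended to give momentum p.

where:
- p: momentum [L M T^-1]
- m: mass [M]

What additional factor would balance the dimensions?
v (velocity), dimensions [L T^-1]

p has dimensions [L M T^-1] and m has dimensions [M].
The missing factor must have dimensions [L M T^-1] / [M] = [L T^-1], i.e. velocity (v).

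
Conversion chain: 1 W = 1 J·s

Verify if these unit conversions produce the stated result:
The chain is incorrect (it contains an error).

Incorrect: Watt is J/s, not J·s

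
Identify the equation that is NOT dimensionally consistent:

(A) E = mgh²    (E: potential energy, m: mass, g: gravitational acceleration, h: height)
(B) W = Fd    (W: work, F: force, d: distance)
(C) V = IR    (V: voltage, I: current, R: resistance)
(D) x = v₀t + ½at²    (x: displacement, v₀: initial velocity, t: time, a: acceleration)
(A) E = mgh²

The equation (A) E = mgh² is dimensionally incorrect.

LHS (E): [L^2 M T^-2]
RHS (mgh²): [L^3 M T^-2] ✗

The dimensions do not match. The other three equations balance.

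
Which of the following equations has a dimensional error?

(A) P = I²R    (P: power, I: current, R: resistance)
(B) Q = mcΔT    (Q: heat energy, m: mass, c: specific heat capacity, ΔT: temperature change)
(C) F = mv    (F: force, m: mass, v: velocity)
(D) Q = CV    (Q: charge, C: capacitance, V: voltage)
(C) F = mv

The equation (C) F = mv is dimensionally incorrect.

LHS (F): [L M T^-2]
RHS (mv): [L M T^-1] ✗

The dimensions do not match. The other three equations balance.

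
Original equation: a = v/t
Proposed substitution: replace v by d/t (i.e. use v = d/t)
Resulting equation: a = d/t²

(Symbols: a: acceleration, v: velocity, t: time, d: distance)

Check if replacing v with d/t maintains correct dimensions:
Yes

[v] = [L T^-1] and [d/t] = [L T^-1]. These match, so the substitution replaces a quantity by one of the same dimensions and the result a = d/t² has LHS [L T^-2] vs RHS [L T^-2] — still consistent.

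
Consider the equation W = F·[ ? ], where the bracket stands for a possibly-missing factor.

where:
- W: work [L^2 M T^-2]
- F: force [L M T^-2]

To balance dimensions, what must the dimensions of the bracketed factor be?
[L] — length (e.g. a distance d)

W has dimensions [L^2 M T^-2]; F has dimensions [L M T^-2].
The bracketed factor must supply [L^2 M T^-2] / [L M T^-2] = [L].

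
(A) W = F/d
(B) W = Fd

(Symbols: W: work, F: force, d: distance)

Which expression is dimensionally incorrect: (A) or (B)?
(A)

(A) W = F/d: LHS [L^2 M T^-2], RHS [M T^-2] ✗
(B) W = Fd: LHS [L^2 M T^-2], RHS [L^2 M T^-2] ✓

Expression (A) W = F/d is dimensionally incorrect.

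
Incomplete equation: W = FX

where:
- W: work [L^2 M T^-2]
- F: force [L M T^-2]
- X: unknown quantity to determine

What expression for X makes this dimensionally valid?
X = d (distance), dimensions [L]

W has dimensions [L^2 M T^-2]; the rest of the RHS (F) has dimensions [L M T^-2].
So X must have dimensions [L] — X = d (distance).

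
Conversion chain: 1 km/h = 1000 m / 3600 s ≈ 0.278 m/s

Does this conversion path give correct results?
The chain is correct (no errors).

Correct: 1 km = 1000 m, 1 h = 3600 s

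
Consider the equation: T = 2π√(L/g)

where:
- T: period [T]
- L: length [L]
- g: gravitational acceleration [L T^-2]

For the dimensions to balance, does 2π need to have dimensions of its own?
No

T has dimensions [T] and √(L/g) already has dimensions [T], so the equation balances without 2π contributing any dimensions. 2π is a pure (dimensionless) number; changing or removing it would not affect dimensional consistency.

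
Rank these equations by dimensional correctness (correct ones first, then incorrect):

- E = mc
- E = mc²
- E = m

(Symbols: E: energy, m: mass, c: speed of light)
Dimensionally correct: E = mc²
Dimensionally incorrect: E = mc, E = m
Ordered (correct first, then incorrect): E = mc², E = mc, E = m

- E = mc: LHS [L^2 M T^-2], RHS [L M T^-1] → incorrect ✗
- E = mc²: LHS [L^2 M T^-2], RHS [L^2 M T^-2] → correct ✓
- E = m: LHS [L^2 M T^-2], RHS [M] → incorrect ✗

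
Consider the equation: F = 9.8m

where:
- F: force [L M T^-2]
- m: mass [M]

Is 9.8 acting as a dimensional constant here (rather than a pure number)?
Yes

F has dimensions [L M T^-2], while m alone has dimensions [M]. For the equation to balance, the factor 9.8 must carry dimensions [L T^-2] — it is a dimensional constant (a numerical value of a physical quantity with its units suppressed), not a pure number.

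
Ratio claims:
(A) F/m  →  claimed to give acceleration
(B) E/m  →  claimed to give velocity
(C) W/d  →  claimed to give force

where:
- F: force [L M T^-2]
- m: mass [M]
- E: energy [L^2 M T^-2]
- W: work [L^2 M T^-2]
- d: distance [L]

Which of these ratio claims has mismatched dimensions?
(B) E/m does not give velocity

(A) F/m: [L T^-2] = acceleration [L T^-2] ✓
(B) E/m: [L^2 T^-2] ≠ velocity [L T^-1] ✗
(C) W/d: [L M T^-2] = force [L M T^-2] ✓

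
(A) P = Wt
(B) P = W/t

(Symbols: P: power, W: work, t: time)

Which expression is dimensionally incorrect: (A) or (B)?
(A)

(A) P = Wt: LHS [L^2 M T^-3], RHS [L^2 M T^-1] ✗
(B) P = W/t: LHS [L^2 M T^-3], RHS [L^2 M T^-3] ✓

Expression (A) P = Wt is dimensionally incorrect.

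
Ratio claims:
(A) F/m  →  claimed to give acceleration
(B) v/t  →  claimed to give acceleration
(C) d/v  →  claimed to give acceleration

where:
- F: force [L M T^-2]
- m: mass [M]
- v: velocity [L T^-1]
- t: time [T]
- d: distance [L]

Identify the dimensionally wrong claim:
(C) d/v does not give acceleration

(A) F/m: [L T^-2] = acceleration [L T^-2] ✓
(B) v/t: [L T^-2] = acceleration [L T^-2] ✓
(C) d/v: [T] ≠ acceleration [L T^-2] ✗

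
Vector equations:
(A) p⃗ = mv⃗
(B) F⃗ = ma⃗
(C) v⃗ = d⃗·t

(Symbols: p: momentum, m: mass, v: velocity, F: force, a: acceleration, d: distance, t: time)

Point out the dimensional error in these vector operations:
(C) v⃗ = d⃗·t

(A) p⃗ = mv⃗: LHS [L M T^-1], RHS [L M T^-1] ✓ — mass (scalar) times velocity (vector)
(B) F⃗ = ma⃗: LHS [L M T^-2], RHS [L M T^-2] ✓ — Force and acceleration are vectors, mass is a scalar
(C) v⃗ = d⃗·t: LHS [L T^-1], RHS [L T] ✗ — velocity is displacement per time; should be d⃗/t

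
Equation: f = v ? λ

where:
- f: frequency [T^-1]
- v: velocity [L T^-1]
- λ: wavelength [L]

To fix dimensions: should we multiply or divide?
division (÷): f = v ÷ λ

f [T^-1]; v [L T^-1]; λ [L].
v × λ → [L^2 T^-1] ✗
v ÷ λ → [T^-1] ✓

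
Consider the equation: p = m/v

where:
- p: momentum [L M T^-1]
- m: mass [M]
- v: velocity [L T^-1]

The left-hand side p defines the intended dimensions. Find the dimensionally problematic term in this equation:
The right-hand side term m/v

p has dimensions [L M T^-1], but m/v has dimensions [L^-1 M T], so the term m/v is dimensionally wrong for p.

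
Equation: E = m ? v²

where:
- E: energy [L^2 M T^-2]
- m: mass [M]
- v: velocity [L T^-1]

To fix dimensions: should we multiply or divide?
multiplication (×): E = m × v²

E [L^2 M T^-2]; m [M]; v² [L^2 T^-2].
m × v² → [L^2 M T^-2] ✓
m ÷ v² → [L^-2 M T^2] ✗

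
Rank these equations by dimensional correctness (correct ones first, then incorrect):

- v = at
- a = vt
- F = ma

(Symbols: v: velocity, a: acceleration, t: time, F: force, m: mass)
Dimensionally correct: v = at, F = ma
Dimensionally incorrect: a = vt
Ordered (correct first, then incorrect): v = at, F = ma, a = vt

- v = at: LHS [L T^-1], RHS [L T^-1] → correct ✓
- a = vt: LHS [L T^-2], RHS [L] → incorrect ✗
- F = ma: LHS [L M T^-2], RHS [L M T^-2] → correct ✓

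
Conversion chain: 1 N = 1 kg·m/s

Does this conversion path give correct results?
The chain is incorrect (it contains an error).

Incorrect: Newton is kg·m/s², not kg·m/s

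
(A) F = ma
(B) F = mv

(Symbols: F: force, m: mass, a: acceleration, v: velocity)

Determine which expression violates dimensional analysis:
(B)

(A) F = ma: LHS [L M T^-2], RHS [L M T^-2] ✓
(B) F = mv: LHS [L M T^-2], RHS [L M T^-1] ✗

Expression (B) F = mv is dimensionally incorrect.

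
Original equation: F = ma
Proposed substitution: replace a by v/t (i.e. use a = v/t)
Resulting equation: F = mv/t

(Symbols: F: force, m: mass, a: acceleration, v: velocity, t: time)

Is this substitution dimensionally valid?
Yes

[a] = [L T^-2] and [v/t] = [L T^-2]. These match, so the substitution replaces a quantity by one of the same dimensions and the result F = mv/t has LHS [L M T^-2] vs RHS [L M T^-2] — still consistent.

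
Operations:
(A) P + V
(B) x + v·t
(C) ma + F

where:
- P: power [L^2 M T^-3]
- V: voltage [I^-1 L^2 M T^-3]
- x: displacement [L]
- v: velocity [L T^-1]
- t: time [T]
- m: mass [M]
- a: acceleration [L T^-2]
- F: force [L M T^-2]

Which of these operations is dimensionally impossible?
(A) P + V

(A) P + V: P [L^2 M T^-3] and V [I^-1 L^2 M T^-3] — different dimensions cannot be added/subtracted ✗
(B) x + v·t: x [L] and v·t [L] — same dimensions ✓
(C) ma + F: ma [L M T^-2] and F [L M T^-2] — same dimensions ✓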